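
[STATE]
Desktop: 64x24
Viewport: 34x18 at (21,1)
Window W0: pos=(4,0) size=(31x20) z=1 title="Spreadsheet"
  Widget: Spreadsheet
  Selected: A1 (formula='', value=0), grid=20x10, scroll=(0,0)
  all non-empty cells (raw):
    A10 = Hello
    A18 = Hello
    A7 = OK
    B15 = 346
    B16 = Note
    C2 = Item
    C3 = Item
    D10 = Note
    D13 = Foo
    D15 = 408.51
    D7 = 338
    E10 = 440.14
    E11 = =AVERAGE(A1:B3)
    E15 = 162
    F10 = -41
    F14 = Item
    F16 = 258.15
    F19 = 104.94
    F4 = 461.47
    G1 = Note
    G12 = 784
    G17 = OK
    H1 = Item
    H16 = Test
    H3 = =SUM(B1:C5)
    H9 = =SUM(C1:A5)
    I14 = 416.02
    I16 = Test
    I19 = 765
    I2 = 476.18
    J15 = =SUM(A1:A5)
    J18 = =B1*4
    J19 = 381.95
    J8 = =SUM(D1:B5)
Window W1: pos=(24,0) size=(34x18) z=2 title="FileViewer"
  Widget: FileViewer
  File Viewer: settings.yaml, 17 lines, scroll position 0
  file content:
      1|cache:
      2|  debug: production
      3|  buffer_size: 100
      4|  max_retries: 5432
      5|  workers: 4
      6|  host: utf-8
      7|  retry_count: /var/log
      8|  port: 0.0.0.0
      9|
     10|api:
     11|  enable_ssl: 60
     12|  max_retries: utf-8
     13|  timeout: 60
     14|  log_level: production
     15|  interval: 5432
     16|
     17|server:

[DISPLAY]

   ┃ FileViewer                   
───┠──────────────────────────────
   ┃cache:                        
   ┃  debug: production           
---┃  buffer_size: 100            
   ┃  max_retries: 5432           
   ┃  workers: 4                  
   ┃  host: utf-8                 
   ┃  retry_count: /var/log       
   ┃  port: 0.0.0.0               
   ┃                              
   ┃api:                          
   ┃  enable_ssl: 60              
   ┃  max_retries: utf-8          
   ┃  timeout: 60                 
   ┃  log_level: production       
   ┗━━━━━━━━━━━━━━━━━━━━━━━━━━━━━━
   0       0F┃                    


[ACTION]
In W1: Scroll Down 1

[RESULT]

   ┃ FileViewer                   
───┠──────────────────────────────
   ┃  debug: production           
   ┃  buffer_size: 100            
---┃  max_retries: 5432           
   ┃  workers: 4                  
   ┃  host: utf-8                 
   ┃  retry_count: /var/log       
   ┃  port: 0.0.0.0               
   ┃                              
   ┃api:                          
   ┃  enable_ssl: 60              
   ┃  max_retries: utf-8          
   ┃  timeout: 60                 
   ┃  log_level: production       
   ┃  interval: 5432              
   ┗━━━━━━━━━━━━━━━━━━━━━━━━━━━━━━
   0       0F┃                    


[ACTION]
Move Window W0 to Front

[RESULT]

             ┃r                   
─────────────┨────────────────────
             ┃roduction           
       C     ┃ize: 100            
-------------┃ies: 5432           
   0       0 ┃ 4                  
   0Item     ┃f-8                 
   0Item     ┃unt: /var/log       
   0       0 ┃0.0.0               
   0       0 ┃                    
   0       0 ┃                    
   0       0 ┃sl: 60              
   0       0 ┃ies: utf-8          
   0       0 ┃ 60                 
   0       0N┃l: production       
   0       0 ┃: 5432              
   0       0 ┃━━━━━━━━━━━━━━━━━━━━
   0       0F┃                    


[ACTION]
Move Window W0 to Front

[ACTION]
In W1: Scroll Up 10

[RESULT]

             ┃r                   
─────────────┨────────────────────
             ┃                    
       C     ┃roduction           
-------------┃ize: 100            
   0       0 ┃ies: 5432           
   0Item     ┃ 4                  
   0Item     ┃f-8                 
   0       0 ┃unt: /var/log       
   0       0 ┃0.0.0               
   0       0 ┃                    
   0       0 ┃                    
   0       0 ┃sl: 60              
   0       0 ┃ies: utf-8          
   0       0N┃ 60                 
   0       0 ┃l: production       
   0       0 ┃━━━━━━━━━━━━━━━━━━━━
   0       0F┃                    


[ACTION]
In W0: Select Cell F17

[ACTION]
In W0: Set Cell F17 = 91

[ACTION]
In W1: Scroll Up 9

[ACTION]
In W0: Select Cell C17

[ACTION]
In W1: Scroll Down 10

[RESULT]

             ┃r                   
─────────────┨────────────────────
             ┃ies: 5432           
       C     ┃ 4                  
-------------┃f-8                 
   0       0 ┃unt: /var/log       
   0Item     ┃0.0.0               
   0Item     ┃                    
   0       0 ┃                    
   0       0 ┃sl: 60              
   0       0 ┃ies: utf-8          
   0       0 ┃ 60                 
   0       0 ┃l: production       
   0       0 ┃: 5432              
   0       0N┃                    
   0       0 ┃                    
   0       0 ┃━━━━━━━━━━━━━━━━━━━━
   0       0F┃                    


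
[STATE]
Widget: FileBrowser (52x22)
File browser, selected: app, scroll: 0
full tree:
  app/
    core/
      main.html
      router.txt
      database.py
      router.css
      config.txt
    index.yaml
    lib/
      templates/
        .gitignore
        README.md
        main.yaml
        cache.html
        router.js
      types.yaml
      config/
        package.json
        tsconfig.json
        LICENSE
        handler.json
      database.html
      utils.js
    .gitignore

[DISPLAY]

> [-] app/                                          
    [+] core/                                       
    index.yaml                                      
    [+] lib/                                        
    .gitignore                                      
                                                    
                                                    
                                                    
                                                    
                                                    
                                                    
                                                    
                                                    
                                                    
                                                    
                                                    
                                                    
                                                    
                                                    
                                                    
                                                    
                                                    


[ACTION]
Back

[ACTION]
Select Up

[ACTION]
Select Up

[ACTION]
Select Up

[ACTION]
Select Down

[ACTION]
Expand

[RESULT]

  [-] app/                                          
  > [-] core/                                       
      main.html                                     
      router.txt                                    
      database.py                                   
      router.css                                    
      config.txt                                    
    index.yaml                                      
    [+] lib/                                        
    .gitignore                                      
                                                    
                                                    
                                                    
                                                    
                                                    
                                                    
                                                    
                                                    
                                                    
                                                    
                                                    
                                                    


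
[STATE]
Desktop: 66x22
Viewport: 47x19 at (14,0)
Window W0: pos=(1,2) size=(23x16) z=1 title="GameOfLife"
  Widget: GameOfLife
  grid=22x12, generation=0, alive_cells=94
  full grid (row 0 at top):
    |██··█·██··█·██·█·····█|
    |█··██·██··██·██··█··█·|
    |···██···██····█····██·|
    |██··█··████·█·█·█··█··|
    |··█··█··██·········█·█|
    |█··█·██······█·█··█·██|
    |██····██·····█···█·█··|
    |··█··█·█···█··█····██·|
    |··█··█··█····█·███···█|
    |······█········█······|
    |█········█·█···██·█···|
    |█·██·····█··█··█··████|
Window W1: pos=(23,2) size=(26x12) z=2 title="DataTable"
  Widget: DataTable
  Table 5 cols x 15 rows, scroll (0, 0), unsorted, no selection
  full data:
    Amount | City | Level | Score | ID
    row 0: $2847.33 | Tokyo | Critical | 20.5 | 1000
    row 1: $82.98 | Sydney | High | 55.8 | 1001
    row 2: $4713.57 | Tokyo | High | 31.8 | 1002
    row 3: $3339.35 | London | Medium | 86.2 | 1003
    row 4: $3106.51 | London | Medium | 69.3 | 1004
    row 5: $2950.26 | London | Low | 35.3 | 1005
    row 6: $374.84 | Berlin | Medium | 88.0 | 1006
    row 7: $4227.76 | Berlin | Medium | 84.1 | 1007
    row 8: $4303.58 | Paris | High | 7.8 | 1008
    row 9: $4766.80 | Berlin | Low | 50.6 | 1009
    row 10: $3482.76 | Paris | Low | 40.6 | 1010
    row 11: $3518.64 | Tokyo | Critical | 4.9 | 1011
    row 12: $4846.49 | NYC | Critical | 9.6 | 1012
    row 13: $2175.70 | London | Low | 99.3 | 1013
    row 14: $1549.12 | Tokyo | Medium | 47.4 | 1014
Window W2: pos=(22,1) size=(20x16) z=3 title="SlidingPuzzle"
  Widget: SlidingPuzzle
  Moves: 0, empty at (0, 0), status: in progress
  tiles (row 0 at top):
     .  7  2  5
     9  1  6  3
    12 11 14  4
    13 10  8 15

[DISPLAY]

                                               
        ┏━━━━━━━━━━━━━━━━━━┓                   
━━━━━━━━┃ SlidingPuzzle    ┃━━━━━━┓            
        ┠──────────────────┨      ┃            
────────┃┌────┬────┬────┬──┃──────┨            
        ┃│    │  7 │  2 │  ┃vel   ┃            
██·█····┃├────┼────┼────┼──┃──────┃            
·██··█··┃│  9 │  1 │  6 │  ┃itical┃            
··█····█┃├────┼────┼────┼──┃gh    ┃            
█·█·█··█┃│ 12 │ 11 │ 14 │  ┃gh    ┃            
·······█┃├────┼────┼────┼──┃dium  ┃            
·█·█··█·┃│ 13 │ 10 │  8 │ 1┃dium  ┃            
·█···█·█┃└────┴────┴────┴──┃w     ┃            
··█····█┃Moves: 0          ┃━━━━━━┛            
·█·███··┃                  ┃                   
···█····┃                  ┃                   
···██·█·┗━━━━━━━━━━━━━━━━━━┛                   
━━━━━━━━━┛                                     
                                               


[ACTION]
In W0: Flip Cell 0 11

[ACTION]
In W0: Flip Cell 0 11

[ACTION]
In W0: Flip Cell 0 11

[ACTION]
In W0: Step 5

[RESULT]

                                               
        ┏━━━━━━━━━━━━━━━━━━┓                   
━━━━━━━━┃ SlidingPuzzle    ┃━━━━━━┓            
        ┠──────────────────┨      ┃            
────────┃┌────┬────┬────┬──┃──────┨            
        ┃│    │  7 │  2 │  ┃vel   ┃            
···█····┃├────┼────┼────┼──┃──────┃            
··█·█···┃│  9 │  1 │  6 │  ┃itical┃            
········┃├────┼────┼────┼──┃gh    ┃            
█··█····┃│ 12 │ 11 │ 14 │  ┃gh    ┃            
█·█·███·┃├────┼────┼────┼──┃dium  ┃            
█····███┃│ 13 │ 10 │  8 │ 1┃dium  ┃            
·····███┃└────┴────┴────┴──┃w     ┃            
····█··█┃Moves: 0          ┃━━━━━━┛            
···██·█·┃                  ┃                   
··█·███·┃                  ┃                   
·███··██┗━━━━━━━━━━━━━━━━━━┛                   
━━━━━━━━━┛                                     
                                               


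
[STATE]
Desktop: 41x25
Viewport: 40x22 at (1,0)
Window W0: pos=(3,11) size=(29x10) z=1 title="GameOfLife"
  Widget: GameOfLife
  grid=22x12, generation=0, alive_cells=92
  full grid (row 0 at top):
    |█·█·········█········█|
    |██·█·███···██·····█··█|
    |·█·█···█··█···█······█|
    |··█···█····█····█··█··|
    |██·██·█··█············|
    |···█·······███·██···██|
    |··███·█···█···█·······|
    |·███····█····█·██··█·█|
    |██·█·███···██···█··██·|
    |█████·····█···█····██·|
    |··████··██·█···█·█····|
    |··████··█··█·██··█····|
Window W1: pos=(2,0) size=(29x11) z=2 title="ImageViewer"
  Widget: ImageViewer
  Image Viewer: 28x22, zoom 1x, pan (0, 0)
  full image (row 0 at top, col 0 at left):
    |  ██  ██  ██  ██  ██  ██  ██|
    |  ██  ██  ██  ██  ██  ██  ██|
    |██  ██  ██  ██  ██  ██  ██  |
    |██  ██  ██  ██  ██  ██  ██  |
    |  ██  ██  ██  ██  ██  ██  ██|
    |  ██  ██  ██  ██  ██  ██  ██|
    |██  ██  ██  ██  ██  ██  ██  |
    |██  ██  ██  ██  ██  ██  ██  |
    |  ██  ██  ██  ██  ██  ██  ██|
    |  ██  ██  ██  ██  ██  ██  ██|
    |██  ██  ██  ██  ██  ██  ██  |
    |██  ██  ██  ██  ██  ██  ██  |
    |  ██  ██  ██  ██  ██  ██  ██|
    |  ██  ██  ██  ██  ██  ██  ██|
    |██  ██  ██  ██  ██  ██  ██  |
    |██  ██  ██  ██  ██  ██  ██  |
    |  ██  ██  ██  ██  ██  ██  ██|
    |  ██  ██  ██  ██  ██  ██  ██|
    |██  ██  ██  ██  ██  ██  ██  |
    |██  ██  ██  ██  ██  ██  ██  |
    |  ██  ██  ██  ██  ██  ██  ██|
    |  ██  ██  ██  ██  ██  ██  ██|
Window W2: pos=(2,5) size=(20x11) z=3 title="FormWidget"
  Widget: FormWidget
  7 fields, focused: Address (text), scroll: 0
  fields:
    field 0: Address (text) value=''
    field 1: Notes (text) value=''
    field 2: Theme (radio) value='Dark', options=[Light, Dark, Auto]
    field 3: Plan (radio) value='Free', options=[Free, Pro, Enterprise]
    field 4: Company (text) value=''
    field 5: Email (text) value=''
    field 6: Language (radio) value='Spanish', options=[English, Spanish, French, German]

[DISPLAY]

 ┏━━━━━━━━━━━━━━━━━━━━━━━━━━━┓          
 ┃ ImageViewer               ┃          
 ┠───────────────────────────┨          
 ┃  ██  ██  ██  ██  ██  ██  █┃          
 ┃  ██  ██  ██  ██  ██  ██  █┃          
 ┏━━━━━━━━━━━━━━━━━━┓ ██  ██ ┃          
 ┃ FormWidget       ┃ ██  ██ ┃          
 ┠──────────────────┨█  ██  █┃          
 ┃> Address:    [  ]┃█  ██  █┃          
 ┃  Notes:      [  ]┃ ██  ██ ┃          
 ┃  Theme:      ( ) ┃━━━━━━━━┛          
 ┃  Plan:       (●) ┃━━━━━━━━━┓         
 ┃  Company:    [  ]┃         ┃         
 ┃  Email:      [  ]┃─────────┨         
 ┃  Language:   ( ) ┃         ┃         
 ┗━━━━━━━━━━━━━━━━━━┛·█··     ┃         
  ┃██·██·█··█············     ┃         
  ┃···█·······███·██···██     ┃         
  ┃··███·█···█···█·······     ┃         
  ┃·███····█····█·██··█·█     ┃         
  ┗━━━━━━━━━━━━━━━━━━━━━━━━━━━┛         
                                        


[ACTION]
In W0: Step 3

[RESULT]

 ┏━━━━━━━━━━━━━━━━━━━━━━━━━━━┓          
 ┃ ImageViewer               ┃          
 ┠───────────────────────────┨          
 ┃  ██  ██  ██  ██  ██  ██  █┃          
 ┃  ██  ██  ██  ██  ██  ██  █┃          
 ┏━━━━━━━━━━━━━━━━━━┓ ██  ██ ┃          
 ┃ FormWidget       ┃ ██  ██ ┃          
 ┠──────────────────┨█  ██  █┃          
 ┃> Address:    [  ]┃█  ██  █┃          
 ┃  Notes:      [  ]┃ ██  ██ ┃          
 ┃  Theme:      ( ) ┃━━━━━━━━┛          
 ┃  Plan:       (●) ┃━━━━━━━━━┓         
 ┃  Company:    [  ]┃         ┃         
 ┃  Email:      [  ]┃─────────┨         
 ┃  Language:   ( ) ┃         ┃         
 ┗━━━━━━━━━━━━━━━━━━┛····     ┃         
  ┃···██···███··█··█·····     ┃         
  ┃···██········█···█····     ┃         
  ┃███·███·······█·······     ┃         
  ┃·····███········██····     ┃         
  ┗━━━━━━━━━━━━━━━━━━━━━━━━━━━┛         
                                        


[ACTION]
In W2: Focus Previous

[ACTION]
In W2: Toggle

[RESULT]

 ┏━━━━━━━━━━━━━━━━━━━━━━━━━━━┓          
 ┃ ImageViewer               ┃          
 ┠───────────────────────────┨          
 ┃  ██  ██  ██  ██  ██  ██  █┃          
 ┃  ██  ██  ██  ██  ██  ██  █┃          
 ┏━━━━━━━━━━━━━━━━━━┓ ██  ██ ┃          
 ┃ FormWidget       ┃ ██  ██ ┃          
 ┠──────────────────┨█  ██  █┃          
 ┃  Address:    [  ]┃█  ██  █┃          
 ┃  Notes:      [  ]┃ ██  ██ ┃          
 ┃  Theme:      ( ) ┃━━━━━━━━┛          
 ┃  Plan:       (●) ┃━━━━━━━━━┓         
 ┃  Company:    [  ]┃         ┃         
 ┃  Email:      [  ]┃─────────┨         
 ┃> Language:   ( ) ┃         ┃         
 ┗━━━━━━━━━━━━━━━━━━┛····     ┃         
  ┃···██···███··█··█·····     ┃         
  ┃···██········█···█····     ┃         
  ┃███·███·······█·······     ┃         
  ┃·····███········██····     ┃         
  ┗━━━━━━━━━━━━━━━━━━━━━━━━━━━┛         
                                        


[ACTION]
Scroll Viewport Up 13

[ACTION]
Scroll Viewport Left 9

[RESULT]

  ┏━━━━━━━━━━━━━━━━━━━━━━━━━━━┓         
  ┃ ImageViewer               ┃         
  ┠───────────────────────────┨         
  ┃  ██  ██  ██  ██  ██  ██  █┃         
  ┃  ██  ██  ██  ██  ██  ██  █┃         
  ┏━━━━━━━━━━━━━━━━━━┓ ██  ██ ┃         
  ┃ FormWidget       ┃ ██  ██ ┃         
  ┠──────────────────┨█  ██  █┃         
  ┃  Address:    [  ]┃█  ██  █┃         
  ┃  Notes:      [  ]┃ ██  ██ ┃         
  ┃  Theme:      ( ) ┃━━━━━━━━┛         
  ┃  Plan:       (●) ┃━━━━━━━━━┓        
  ┃  Company:    [  ]┃         ┃        
  ┃  Email:      [  ]┃─────────┨        
  ┃> Language:   ( ) ┃         ┃        
  ┗━━━━━━━━━━━━━━━━━━┛····     ┃        
   ┃···██···███··█··█·····     ┃        
   ┃···██········█···█····     ┃        
   ┃███·███·······█·······     ┃        
   ┃·····███········██····     ┃        
   ┗━━━━━━━━━━━━━━━━━━━━━━━━━━━┛        
                                        


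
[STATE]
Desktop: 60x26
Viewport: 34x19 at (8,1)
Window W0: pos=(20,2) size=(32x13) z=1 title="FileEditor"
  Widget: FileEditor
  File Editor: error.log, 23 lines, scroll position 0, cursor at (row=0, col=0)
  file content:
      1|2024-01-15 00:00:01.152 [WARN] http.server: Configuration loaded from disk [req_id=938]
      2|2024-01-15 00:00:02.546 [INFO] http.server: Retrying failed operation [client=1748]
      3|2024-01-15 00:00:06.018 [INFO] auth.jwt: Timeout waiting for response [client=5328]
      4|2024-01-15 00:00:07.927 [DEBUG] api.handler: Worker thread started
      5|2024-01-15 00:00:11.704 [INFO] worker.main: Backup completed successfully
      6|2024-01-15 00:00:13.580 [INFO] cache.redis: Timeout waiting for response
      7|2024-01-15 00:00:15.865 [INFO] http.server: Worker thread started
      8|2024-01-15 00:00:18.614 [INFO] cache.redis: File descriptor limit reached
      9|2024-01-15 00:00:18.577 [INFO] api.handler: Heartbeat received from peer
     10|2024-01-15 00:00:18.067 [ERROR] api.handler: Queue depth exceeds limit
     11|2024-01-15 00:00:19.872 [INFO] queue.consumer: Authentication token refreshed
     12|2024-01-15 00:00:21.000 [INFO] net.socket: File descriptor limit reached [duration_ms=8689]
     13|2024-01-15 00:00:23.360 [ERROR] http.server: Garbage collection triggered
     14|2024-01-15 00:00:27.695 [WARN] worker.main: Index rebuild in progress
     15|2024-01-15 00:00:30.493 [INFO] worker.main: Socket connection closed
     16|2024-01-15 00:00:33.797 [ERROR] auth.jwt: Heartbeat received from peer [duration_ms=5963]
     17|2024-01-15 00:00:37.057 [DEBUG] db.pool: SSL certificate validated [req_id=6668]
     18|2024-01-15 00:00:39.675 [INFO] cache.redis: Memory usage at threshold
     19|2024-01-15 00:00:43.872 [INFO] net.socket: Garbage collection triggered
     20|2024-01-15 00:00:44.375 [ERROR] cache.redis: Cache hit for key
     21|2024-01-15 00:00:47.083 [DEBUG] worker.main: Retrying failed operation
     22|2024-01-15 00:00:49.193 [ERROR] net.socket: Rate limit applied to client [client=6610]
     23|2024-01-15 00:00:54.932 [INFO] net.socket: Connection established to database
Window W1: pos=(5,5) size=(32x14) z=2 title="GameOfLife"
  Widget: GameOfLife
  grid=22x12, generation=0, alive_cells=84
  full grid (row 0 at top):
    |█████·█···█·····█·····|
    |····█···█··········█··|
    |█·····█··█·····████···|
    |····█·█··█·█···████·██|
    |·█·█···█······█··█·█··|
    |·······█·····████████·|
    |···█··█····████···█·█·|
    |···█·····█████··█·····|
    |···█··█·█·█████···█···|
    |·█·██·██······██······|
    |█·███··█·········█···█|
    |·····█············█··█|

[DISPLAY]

                                  
            ┏━━━━━━━━━━━━━━━━━━━━━
            ┃ FileEditor          
            ┠─────────────────────
━━━━━━━━━━━━━━━━━━━━━━━━━━━━┓:01.1
ameOfLife                   ┃:02.5
────────────────────────────┨:06.0
n: 0                        ┃:07.9
··█···█··········█··        ┃:11.7
····█··█·····████···        ┃:13.5
··█·█··█·█···████·██        ┃:15.8
·█···█······█··█·█··        ┃:18.6
·····█·····████████·        ┃:18.5
·█··█····████···█·█·        ┃━━━━━
·█·····█████··█·····        ┃     
·█··█·█·█████···█···        ┃     
·██·██······██······        ┃     
━━━━━━━━━━━━━━━━━━━━━━━━━━━━┛     
                                  


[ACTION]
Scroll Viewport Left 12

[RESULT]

                                  
                    ┏━━━━━━━━━━━━━
                    ┃ FileEditor  
                    ┠─────────────
     ┏━━━━━━━━━━━━━━━━━━━━━━━━━━━━
     ┃ GameOfLife                 
     ┠────────────────────────────
     ┃Gen: 0                      
     ┃····█···█··········█··      
     ┃█·····█··█·····████···      
     ┃····█·█··█·█···████·██      
     ┃·█·█···█······█··█·█··      
     ┃·······█·····████████·      
     ┃···█··█····████···█·█·      
     ┃···█·····█████··█·····      
     ┃···█··█·█·█████···█···      
     ┃·█·██·██······██······      
     ┗━━━━━━━━━━━━━━━━━━━━━━━━━━━━
                                  


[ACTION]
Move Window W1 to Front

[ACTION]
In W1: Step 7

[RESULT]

                                  
                    ┏━━━━━━━━━━━━━
                    ┃ FileEditor  
                    ┠─────────────
     ┏━━━━━━━━━━━━━━━━━━━━━━━━━━━━
     ┃ GameOfLife                 
     ┠────────────────────────────
     ┃Gen: 7                      
     ┃··█······█··█·█·······      
     ┃··█·····██······█·····      
     ┃·········███·····████·      
     ┃········███···█·······      
     ┃······················      
     ┃········█·······██·██·      
     ┃···█··············█···      
     ┃···███················      
     ┃····██················      
     ┗━━━━━━━━━━━━━━━━━━━━━━━━━━━━
                                  


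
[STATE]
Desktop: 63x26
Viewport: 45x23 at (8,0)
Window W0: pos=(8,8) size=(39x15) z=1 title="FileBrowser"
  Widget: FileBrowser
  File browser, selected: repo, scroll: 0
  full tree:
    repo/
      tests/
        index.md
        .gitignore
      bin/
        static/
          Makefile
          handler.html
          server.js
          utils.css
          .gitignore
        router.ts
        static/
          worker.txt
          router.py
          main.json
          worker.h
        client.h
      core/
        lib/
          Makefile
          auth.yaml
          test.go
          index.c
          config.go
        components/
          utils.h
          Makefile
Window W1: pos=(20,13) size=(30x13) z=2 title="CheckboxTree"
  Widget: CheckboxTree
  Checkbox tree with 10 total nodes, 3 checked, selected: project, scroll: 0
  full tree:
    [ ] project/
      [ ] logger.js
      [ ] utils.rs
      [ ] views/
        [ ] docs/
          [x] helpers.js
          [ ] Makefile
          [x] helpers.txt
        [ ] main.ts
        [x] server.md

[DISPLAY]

                                             
                                             
                                             
                                             
                                             
                                             
                                             
                                             
┏━━━━━━━━━━━━━━━━━━━━━━━━━━━━━━━━━━━━━┓      
┃ FileBrowser                         ┃      
┠─────────────────────────────────────┨      
┃> [-] repo/                          ┃      
┃    [+] tests/                       ┃      
┃    [+] bin┏━━━━━━━━━━━━━━━━━━━━━━━━━━━━┓   
┃    [+] cor┃ CheckboxTree               ┃   
┃           ┠────────────────────────────┨   
┃           ┃>[-] project/               ┃   
┃           ┃   [ ] logger.js            ┃   
┃           ┃   [ ] utils.rs             ┃   
┃           ┃   [-] views/               ┃   
┃           ┃     [-] docs/              ┃   
┃           ┃       [x] helpers.js       ┃   
┗━━━━━━━━━━━┃       [ ] Makefile         ┃   


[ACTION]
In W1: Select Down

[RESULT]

                                             
                                             
                                             
                                             
                                             
                                             
                                             
                                             
┏━━━━━━━━━━━━━━━━━━━━━━━━━━━━━━━━━━━━━┓      
┃ FileBrowser                         ┃      
┠─────────────────────────────────────┨      
┃> [-] repo/                          ┃      
┃    [+] tests/                       ┃      
┃    [+] bin┏━━━━━━━━━━━━━━━━━━━━━━━━━━━━┓   
┃    [+] cor┃ CheckboxTree               ┃   
┃           ┠────────────────────────────┨   
┃           ┃ [-] project/               ┃   
┃           ┃>  [ ] logger.js            ┃   
┃           ┃   [ ] utils.rs             ┃   
┃           ┃   [-] views/               ┃   
┃           ┃     [-] docs/              ┃   
┃           ┃       [x] helpers.js       ┃   
┗━━━━━━━━━━━┃       [ ] Makefile         ┃   


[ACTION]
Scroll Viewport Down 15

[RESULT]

                                             
                                             
                                             
                                             
                                             
┏━━━━━━━━━━━━━━━━━━━━━━━━━━━━━━━━━━━━━┓      
┃ FileBrowser                         ┃      
┠─────────────────────────────────────┨      
┃> [-] repo/                          ┃      
┃    [+] tests/                       ┃      
┃    [+] bin┏━━━━━━━━━━━━━━━━━━━━━━━━━━━━┓   
┃    [+] cor┃ CheckboxTree               ┃   
┃           ┠────────────────────────────┨   
┃           ┃ [-] project/               ┃   
┃           ┃>  [ ] logger.js            ┃   
┃           ┃   [ ] utils.rs             ┃   
┃           ┃   [-] views/               ┃   
┃           ┃     [-] docs/              ┃   
┃           ┃       [x] helpers.js       ┃   
┗━━━━━━━━━━━┃       [ ] Makefile         ┃   
            ┃       [x] helpers.txt      ┃   
            ┃     [ ] main.ts            ┃   
            ┗━━━━━━━━━━━━━━━━━━━━━━━━━━━━┛   


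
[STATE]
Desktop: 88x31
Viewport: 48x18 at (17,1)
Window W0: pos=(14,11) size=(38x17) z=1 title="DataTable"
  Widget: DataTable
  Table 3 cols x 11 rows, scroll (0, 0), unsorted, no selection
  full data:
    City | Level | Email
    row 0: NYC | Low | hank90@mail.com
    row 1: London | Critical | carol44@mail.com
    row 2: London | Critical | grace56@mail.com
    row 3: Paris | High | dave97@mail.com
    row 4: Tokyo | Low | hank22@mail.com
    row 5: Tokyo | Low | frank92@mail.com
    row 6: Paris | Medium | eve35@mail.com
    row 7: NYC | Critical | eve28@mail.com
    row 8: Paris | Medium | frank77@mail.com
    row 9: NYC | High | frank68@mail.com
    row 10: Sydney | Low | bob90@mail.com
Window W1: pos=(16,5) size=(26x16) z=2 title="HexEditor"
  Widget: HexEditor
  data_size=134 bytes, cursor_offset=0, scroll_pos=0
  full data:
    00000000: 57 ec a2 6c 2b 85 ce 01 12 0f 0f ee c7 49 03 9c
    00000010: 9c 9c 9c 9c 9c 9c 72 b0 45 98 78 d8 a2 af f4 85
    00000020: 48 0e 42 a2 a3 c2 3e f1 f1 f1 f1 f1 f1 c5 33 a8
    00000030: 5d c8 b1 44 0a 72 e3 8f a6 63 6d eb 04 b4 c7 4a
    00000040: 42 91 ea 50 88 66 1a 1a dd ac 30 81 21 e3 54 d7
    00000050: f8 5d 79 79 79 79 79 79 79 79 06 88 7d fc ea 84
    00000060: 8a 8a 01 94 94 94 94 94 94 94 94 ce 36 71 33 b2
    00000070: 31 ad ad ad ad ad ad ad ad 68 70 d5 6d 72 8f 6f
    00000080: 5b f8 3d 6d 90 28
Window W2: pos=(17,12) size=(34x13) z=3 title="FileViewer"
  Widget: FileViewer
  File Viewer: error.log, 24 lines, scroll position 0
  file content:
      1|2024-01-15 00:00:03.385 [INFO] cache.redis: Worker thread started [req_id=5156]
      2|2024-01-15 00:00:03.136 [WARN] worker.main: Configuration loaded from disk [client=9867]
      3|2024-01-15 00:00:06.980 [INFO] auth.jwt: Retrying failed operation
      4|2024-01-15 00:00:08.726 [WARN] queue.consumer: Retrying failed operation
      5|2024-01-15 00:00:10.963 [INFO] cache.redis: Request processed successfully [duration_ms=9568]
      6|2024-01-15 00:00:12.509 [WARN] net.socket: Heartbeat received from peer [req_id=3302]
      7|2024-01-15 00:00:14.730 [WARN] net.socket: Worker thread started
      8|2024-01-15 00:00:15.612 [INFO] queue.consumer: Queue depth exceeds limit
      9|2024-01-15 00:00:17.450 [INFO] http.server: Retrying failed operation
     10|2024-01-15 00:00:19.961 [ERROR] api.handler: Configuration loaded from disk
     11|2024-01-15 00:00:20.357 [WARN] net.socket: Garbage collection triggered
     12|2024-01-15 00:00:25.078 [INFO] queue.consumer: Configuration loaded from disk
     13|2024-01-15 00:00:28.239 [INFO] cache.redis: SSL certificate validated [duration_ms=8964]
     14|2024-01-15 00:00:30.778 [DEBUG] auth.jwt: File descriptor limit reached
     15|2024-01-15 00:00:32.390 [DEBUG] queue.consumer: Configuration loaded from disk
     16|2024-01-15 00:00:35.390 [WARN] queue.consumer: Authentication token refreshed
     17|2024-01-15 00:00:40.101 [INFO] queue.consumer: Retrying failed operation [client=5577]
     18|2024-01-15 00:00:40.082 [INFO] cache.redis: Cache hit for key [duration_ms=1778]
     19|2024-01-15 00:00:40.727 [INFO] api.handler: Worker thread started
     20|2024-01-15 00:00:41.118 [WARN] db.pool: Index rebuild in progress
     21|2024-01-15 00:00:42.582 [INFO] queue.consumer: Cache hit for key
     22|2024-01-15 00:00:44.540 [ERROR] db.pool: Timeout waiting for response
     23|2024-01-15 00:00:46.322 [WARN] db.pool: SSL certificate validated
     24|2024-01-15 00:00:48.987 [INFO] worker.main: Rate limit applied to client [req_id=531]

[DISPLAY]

                                                
                                                
                                                
                                                
━━━━━━━━━━━━━━━━━━━━━━━━┓                       
 HexEditor              ┃                       
────────────────────────┨                       
00000000  57 ec a2 6c 2b┃                       
00000010  9c 9c 9c 9c 9c┃                       
00000020  48 0e 42 a2 a3┃                       
00000030  5d c8 b1 44 0a┃━━━━━━━━━┓             
┏━━━━━━━━━━━━━━━━━━━━━━━━━━━━━━━━┓┃             
┃ FileViewer                     ┃┨             
┠────────────────────────────────┨┃             
┃2024-01-15 00:00:03.385 [INFO] ▲┃┃             
┃2024-01-15 00:00:03.136 [WARN] █┃┃             
┃2024-01-15 00:00:06.980 [INFO] ░┃┃             
┃2024-01-15 00:00:08.726 [WARN] ░┃┃             


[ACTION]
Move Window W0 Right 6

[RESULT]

                                                
                                                
                                                
                                                
━━━━━━━━━━━━━━━━━━━━━━━━┓                       
 HexEditor              ┃                       
────────────────────────┨                       
00000000  57 ec a2 6c 2b┃                       
00000010  9c 9c 9c 9c 9c┃                       
00000020  48 0e 42 a2 a3┃                       
00000030  5d c8 b1 44 0a┃━━━━━━━━━━━━━━━┓       
┏━━━━━━━━━━━━━━━━━━━━━━━━━━━━━━━━┓      ┃       
┃ FileViewer                     ┃──────┨       
┠────────────────────────────────┨      ┃       
┃2024-01-15 00:00:03.385 [INFO] ▲┃──    ┃       
┃2024-01-15 00:00:03.136 [WARN] █┃m     ┃       
┃2024-01-15 00:00:06.980 [INFO] ░┃om    ┃       
┃2024-01-15 00:00:08.726 [WARN] ░┃om    ┃       


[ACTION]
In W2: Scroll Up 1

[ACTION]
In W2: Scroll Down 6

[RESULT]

                                                
                                                
                                                
                                                
━━━━━━━━━━━━━━━━━━━━━━━━┓                       
 HexEditor              ┃                       
────────────────────────┨                       
00000000  57 ec a2 6c 2b┃                       
00000010  9c 9c 9c 9c 9c┃                       
00000020  48 0e 42 a2 a3┃                       
00000030  5d c8 b1 44 0a┃━━━━━━━━━━━━━━━┓       
┏━━━━━━━━━━━━━━━━━━━━━━━━━━━━━━━━┓      ┃       
┃ FileViewer                     ┃──────┨       
┠────────────────────────────────┨      ┃       
┃2024-01-15 00:00:14.730 [WARN] ▲┃──    ┃       
┃2024-01-15 00:00:15.612 [INFO] ░┃m     ┃       
┃2024-01-15 00:00:17.450 [INFO] ░┃om    ┃       
┃2024-01-15 00:00:19.961 [ERROR]█┃om    ┃       
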